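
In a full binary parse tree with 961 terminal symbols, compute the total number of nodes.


Leaf nodes (terminals): 961
Internal nodes = n - 1 = 961 - 1 = 960
Total = leaves + internal = 961 + 960 = 1921

1921


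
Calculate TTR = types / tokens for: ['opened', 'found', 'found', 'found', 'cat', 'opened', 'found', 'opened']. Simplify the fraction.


Tokens: 8
Unique types: ('cat', 'found', 'opened') = 3
TTR = 3/8
Already in lowest terms.

3/8


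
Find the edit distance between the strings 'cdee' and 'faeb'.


Building DP table for s1='cdee' (len 4) and s2='faeb' (len 4):
       f  a  e  b
    0  1  2  3  4
  c 1  1  2  3  4
  d 2  2  2  3  4
  e 3  3  3  2  3
  e 4  4  4  3  3
Edit distance = dp[4][4] = 3

3


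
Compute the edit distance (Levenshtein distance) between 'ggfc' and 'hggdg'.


Building DP table for s1='ggfc' (len 4) and s2='hggdg' (len 5):
       h  g  g  d  g
    0  1  2  3  4  5
  g 1  1  1  2  3  4
  g 2  2  1  1  2  3
  f 3  3  2  2  2  3
  c 4  4  3  3  3  3
Edit distance = dp[4][5] = 3

3


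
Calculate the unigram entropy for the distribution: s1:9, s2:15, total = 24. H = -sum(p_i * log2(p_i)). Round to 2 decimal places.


Computing entropy H = -sum(p_i * log2(p_i)):
  s1: p = 9/24 = 0.3750, -p*log2(p) = 0.5306
  s2: p = 15/24 = 0.6250, -p*log2(p) = 0.4238
H = sum of terms = 0.9544
Rounded to 2 decimals: 0.95

0.95


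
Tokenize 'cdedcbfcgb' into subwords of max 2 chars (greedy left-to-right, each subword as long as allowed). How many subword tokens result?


'cdedcbfcgb' has 10 characters.
Chunking with max size 2:
  Chunk 1: 'cd' (positions 0-1)
  Chunk 2: 'ed' (positions 2-3)
  Chunk 3: 'cb' (positions 4-5)
  Chunk 4: 'fc' (positions 6-7)
  Chunk 5: 'gb' (positions 8-9)
Total chunks: ceil(10 / 2) = 5

5


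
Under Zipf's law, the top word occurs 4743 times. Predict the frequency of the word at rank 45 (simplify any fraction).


Zipf's law: freq(rank) = f1 / rank
f1 = 4743, rank = 45
freq = 4743 / 45
GCD(4743, 45) = 9
Simplified: 527/5

527/5


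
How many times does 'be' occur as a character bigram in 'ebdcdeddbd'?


Scanning 'ebdcdeddbd' for bigram 'be':
  Position 0: 'eb' -> no
  Position 1: 'bd' -> no
  Position 2: 'dc' -> no
  Position 3: 'cd' -> no
  Position 4: 'de' -> no
  Position 5: 'ed' -> no
  Position 6: 'dd' -> no
  Position 7: 'db' -> no
  Position 8: 'bd' -> no
Total matches: 0

0


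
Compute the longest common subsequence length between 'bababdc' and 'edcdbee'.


DP table for LCS of 'bababdc' and 'edcdbee':
       e  d  c  d  b  e  e
    0  0  0  0  0  0  0  0
  b 0  0  0  0  0  1  1  1
  a 0  0  0  0  0  1  1  1
  b 0  0  0  0  0  1  1  1
  a 0  0  0  0  0  1  1  1
  b 0  0  0  0  0  1  1  1
  d 0  0  1  1  1  1  1  1
  c 0  0  1  2  2  2  2  2
LCS: 'dc'
LCS length = 2

2


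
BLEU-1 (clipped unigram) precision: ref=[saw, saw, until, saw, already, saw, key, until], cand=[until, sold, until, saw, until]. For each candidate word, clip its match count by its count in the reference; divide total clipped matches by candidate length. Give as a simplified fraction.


Reference word counts: {'already': 1, 'key': 1, 'saw': 4, 'until': 2}
Checking each candidate word (with clipping):
  'until' -> in reference (ref count 2, used 1/2) -> match (matches: 1)
  'sold' -> not in reference -> no match (matches: 1)
  'until' -> in reference (ref count 2, used 2/2) -> match (matches: 2)
  'saw' -> in reference (ref count 4, used 1/4) -> match (matches: 3)
  'until' -> ref count 2 already used up (2/2) -> clipped, no match (matches: 3)
Clipped matches: 3, Candidate length: 5
Precision = 3/5

3/5


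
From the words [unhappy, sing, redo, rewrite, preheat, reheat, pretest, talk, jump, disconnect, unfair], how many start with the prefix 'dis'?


Checking each word for prefix 'dis':
  'unhappy' -> no (count: 0)
  'sing' -> no (count: 0)
  'redo' -> no (count: 0)
  'rewrite' -> no (count: 0)
  'preheat' -> no (count: 0)
  'reheat' -> no (count: 0)
  'pretest' -> no (count: 0)
  'talk' -> no (count: 0)
  'jump' -> no (count: 0)
  'disconnect' -> YES, starts with 'dis' (count: 1)
  'unfair' -> no (count: 1)
Total with prefix 'dis': 1

1


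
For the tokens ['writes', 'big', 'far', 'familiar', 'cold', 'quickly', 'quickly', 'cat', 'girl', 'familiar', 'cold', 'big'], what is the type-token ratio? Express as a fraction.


Tokens: 12
Unique types: ('big', 'cat', 'cold', 'familiar', 'far', 'girl', 'quickly', 'writes') = 8
TTR = 8/12
Simplify: divide both by 4 -> 2/3
TTR = 2/3

2/3


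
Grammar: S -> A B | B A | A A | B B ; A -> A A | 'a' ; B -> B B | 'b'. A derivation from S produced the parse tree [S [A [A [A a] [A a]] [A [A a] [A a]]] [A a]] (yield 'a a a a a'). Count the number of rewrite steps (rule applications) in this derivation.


Every bracketed nonterminal node [X ...] in the tree is produced by exactly one rule application.
Reading the tree off as a leftmost derivation:
  Step 1: S  =>  A A   (applied S -> A A)
  Step 2: A A  =>  A A A   (applied A -> A A)
  Step 3: A A A  =>  A A A A   (applied A -> A A)
  Step 4: A A A A  =>  a A A A   (applied A -> a)
  Step 5: a A A A  =>  a a A A   (applied A -> a)
  Step 6: a a A A  =>  a a A A A   (applied A -> A A)
  Step 7: a a A A A  =>  a a a A A   (applied A -> a)
  Step 8: a a a A A  =>  a a a a A   (applied A -> a)
  Step 9: a a a a A  =>  a a a a a   (applied A -> a)
Final yield: a a a a a
Total rewrite steps: 9

9


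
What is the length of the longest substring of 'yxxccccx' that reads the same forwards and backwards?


Scanning 'yxxccccx' for palindromic substrings.
Substring at positions 2-7: 'xccccx'.
Check: reverse('xccccx') = 'xccccx' -> palindrome confirmed.
Neighbouring characters ('x' / '-') break symmetry, so it cannot extend further.
No longer palindromic substring exists; longest length = 6

6


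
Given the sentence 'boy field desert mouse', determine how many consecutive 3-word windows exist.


Word trigrams from [4] words:
  Trigram 1: (boy field desert)
  Trigram 2: (field desert mouse)
Total word trigrams: 4 - 2 = 2

2


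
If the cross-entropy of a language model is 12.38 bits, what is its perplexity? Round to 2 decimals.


Perplexity formula: PP = 2^H
H = 12.38
PP = 2^12.38
Decompose: 2^12.38 = 2^12 * 2^0.38
2^12 = 4096, 2^0.38 ~ 1.3013419
PP ~ 4096 * 1.3013419 = 5330.2964224
Rounded to 2 decimals: 5330.30

5330.30


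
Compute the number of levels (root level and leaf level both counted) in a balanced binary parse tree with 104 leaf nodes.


In a balanced binary tree with n leaves the deepest leaf is ceil(log2(n)) edges below the root,
so counting node levels inclusive of root and leaves gives ceil(log2(n)) + 1 levels.
log2(104) = 6.7004
ceil(6.7004) = 7
levels = 7 + 1 = 8

8


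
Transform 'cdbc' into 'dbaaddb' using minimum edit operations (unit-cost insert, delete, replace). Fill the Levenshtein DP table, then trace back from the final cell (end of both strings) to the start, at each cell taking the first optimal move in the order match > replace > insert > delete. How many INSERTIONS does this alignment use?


Edit distance = 6. Backtracking from cell (4, 7) with preference match > replace > insert > delete,
then listing the resulting alignment 'cdbc' -> 'dbaaddb' left to right:
  Step 1: insert 'd' [insertion #1]
  Step 2: insert 'b' [insertion #2]
  Step 3: insert 'a' [insertion #3]
  Step 4: replace c->a
  Step 5: keep 'd'
  Step 6: replace b->d
  Step 7: replace c->b
Total insertions: 3

3


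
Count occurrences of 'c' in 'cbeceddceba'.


Scanning 'cbeceddceba' for 'c':
  Position 0: 'c' -> MATCH (count: 1)
  Position 3: 'c' -> MATCH (count: 2)
  Position 7: 'c' -> MATCH (count: 3)
Total occurrences of 'c': 3

3


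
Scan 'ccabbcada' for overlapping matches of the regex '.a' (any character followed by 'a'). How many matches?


Pattern: .a means any character followed by 'a'.
Scanning 'ccabbcada' position-by-position:
  Pos 0: window 'cc' -> no
  Pos 1: window 'ca' -> MATCH
  Pos 2: window 'ab' -> no
  Pos 3: window 'bb' -> no
  Pos 4: window 'bc' -> no
  Pos 5: window 'ca' -> MATCH
  Pos 6: window 'ad' -> no
  Pos 7: window 'da' -> MATCH
  Pos 8: window 'a' -> no
Total matches: 3

3


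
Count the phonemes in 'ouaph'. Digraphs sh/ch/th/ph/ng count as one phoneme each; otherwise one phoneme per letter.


Parsing 'ouaph' greedily, digraphs first:
  'o' -> vowel phoneme (phonemes so far: 1)
  'u' -> vowel phoneme (phonemes so far: 2)
  'a' -> vowel phoneme (phonemes so far: 3)
  'ph' -> digraph (1 consonant phoneme) (phonemes so far: 4)
Total phonemes: 4

4


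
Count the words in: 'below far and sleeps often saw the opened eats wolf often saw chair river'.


Counting words by splitting on spaces:
  Word 1: 'below'
  Word 2: 'far'
  Word 3: 'and'
  Word 4: 'sleeps'
  Word 5: 'often'
  Word 6: 'saw'
  Word 7: 'the'
  Word 8: 'opened'
  Word 9: 'eats'
  Word 10: 'wolf'
  Word 11: 'often'
  Word 12: 'saw'
  Word 13: 'chair'
  Word 14: 'river'
Total words: 14

14


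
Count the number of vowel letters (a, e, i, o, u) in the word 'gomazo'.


Scanning each character of 'gomazo':
  Position 1: 'g' -> consonant (running count: 0)
  Position 2: 'o' -> vowel (running count: 1)
  Position 3: 'm' -> consonant (running count: 1)
  Position 4: 'a' -> vowel (running count: 2)
  Position 5: 'z' -> consonant (running count: 2)
  Position 6: 'o' -> vowel (running count: 3)
Total vowels: 3

3


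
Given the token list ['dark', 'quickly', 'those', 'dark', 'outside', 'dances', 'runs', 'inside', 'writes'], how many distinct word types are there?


Listing all tokens and tracking unique types:
  Token 1: 'dark' -> NEW (unique so far: 1)
  Token 2: 'quickly' -> NEW (unique so far: 2)
  Token 3: 'those' -> NEW (unique so far: 3)
  Token 4: 'dark' -> duplicate (unique so far: 3)
  Token 5: 'outside' -> NEW (unique so far: 4)
  Token 6: 'dances' -> NEW (unique so far: 5)
  Token 7: 'runs' -> NEW (unique so far: 6)
  Token 8: 'inside' -> NEW (unique so far: 7)
  Token 9: 'writes' -> NEW (unique so far: 8)
Unique types: ('dances', 'dark', 'inside', 'outside', 'quickly', 'runs', 'those', 'writes')
Vocabulary size: 8

8


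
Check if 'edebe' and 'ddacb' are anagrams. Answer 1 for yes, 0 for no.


Sort characters of 'edebe': 'bdeee'
Sort characters of 'ddacb': 'abcdd'
Sorted forms differ -> they are NOT anagrams
Result: 0

0


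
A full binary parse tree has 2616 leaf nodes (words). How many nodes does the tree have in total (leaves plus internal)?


Leaf nodes (terminals): 2616
Internal nodes = n - 1 = 2616 - 1 = 2615
Total = leaves + internal = 2616 + 2615 = 5231

5231


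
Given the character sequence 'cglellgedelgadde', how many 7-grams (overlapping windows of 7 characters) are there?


String 'cglellgedelgadde' has length L = 16.
Number of overlapping n-grams = L - n + 1
Substituting: 16 - 7 + 1 = 10

10


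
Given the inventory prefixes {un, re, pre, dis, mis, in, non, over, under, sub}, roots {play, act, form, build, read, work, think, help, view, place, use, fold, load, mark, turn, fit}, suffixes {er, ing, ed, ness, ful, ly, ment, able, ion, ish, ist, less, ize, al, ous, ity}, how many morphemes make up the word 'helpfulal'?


Segmenting 'helpfulal' against the inventory:
  'help' -> root (morpheme 1)
  'ful' -> suffix (morpheme 2)
  'al' -> suffix (morpheme 3)
Total morphemes: 3

3


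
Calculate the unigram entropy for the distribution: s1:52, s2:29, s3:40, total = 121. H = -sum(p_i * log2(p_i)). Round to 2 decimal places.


Computing entropy H = -sum(p_i * log2(p_i)):
  s1: p = 52/121 = 0.4298, -p*log2(p) = 0.5236
  s2: p = 29/121 = 0.2397, -p*log2(p) = 0.4939
  s3: p = 40/121 = 0.3306, -p*log2(p) = 0.5279
H = sum of terms = 1.5454
Rounded to 2 decimals: 1.55

1.55


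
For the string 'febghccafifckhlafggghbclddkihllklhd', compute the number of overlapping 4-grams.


String 'febghccafifckhlafggghbclddkihllklhd' has length L = 35.
Number of overlapping n-grams = L - n + 1
Substituting: 35 - 4 + 1 = 32

32


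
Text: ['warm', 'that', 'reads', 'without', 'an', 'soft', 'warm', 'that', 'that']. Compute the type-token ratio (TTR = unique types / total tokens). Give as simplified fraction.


Tokens: 9
Unique types: ('an', 'reads', 'soft', 'that', 'warm', 'without') = 6
TTR = 6/9
Simplify: divide both by 3 -> 2/3
TTR = 2/3

2/3


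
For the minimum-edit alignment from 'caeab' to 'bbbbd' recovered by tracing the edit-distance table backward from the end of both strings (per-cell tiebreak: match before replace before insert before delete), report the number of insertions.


Edit distance = 5. Backtracking from cell (5, 5) with preference match > replace > insert > delete,
then listing the resulting alignment 'caeab' -> 'bbbbd' left to right:
  Step 1: replace c->b
  Step 2: replace a->b
  Step 3: replace e->b
  Step 4: replace a->b
  Step 5: replace b->d
Total insertions: 0

0


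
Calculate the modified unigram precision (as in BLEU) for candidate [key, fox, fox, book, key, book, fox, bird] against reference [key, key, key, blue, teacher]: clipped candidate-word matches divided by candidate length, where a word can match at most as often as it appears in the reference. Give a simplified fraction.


Reference word counts: {'blue': 1, 'key': 3, 'teacher': 1}
Checking each candidate word (with clipping):
  'key' -> in reference (ref count 3, used 1/3) -> match (matches: 1)
  'fox' -> not in reference -> no match (matches: 1)
  'fox' -> not in reference -> no match (matches: 1)
  'book' -> not in reference -> no match (matches: 1)
  'key' -> in reference (ref count 3, used 2/3) -> match (matches: 2)
  'book' -> not in reference -> no match (matches: 2)
  'fox' -> not in reference -> no match (matches: 2)
  'bird' -> not in reference -> no match (matches: 2)
Clipped matches: 2, Candidate length: 8
Precision = 2/8 = 1/4

1/4


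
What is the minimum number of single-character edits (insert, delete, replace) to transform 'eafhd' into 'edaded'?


Building DP table for s1='eafhd' (len 5) and s2='edaded' (len 6):
       e  d  a  d  e  d
    0  1  2  3  4  5  6
  e 1  0  1  2  3  4  5
  a 2  1  1  1  2  3  4
  f 3  2  2  2  2  3  4
  h 4  3  3  3  3  3  4
  d 5  4  3  4  3  4  3
Edit distance = dp[5][6] = 3

3


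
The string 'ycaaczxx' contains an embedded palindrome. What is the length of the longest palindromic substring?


Scanning 'ycaaczxx' for palindromic substrings.
Substring at positions 1-4: 'caac'.
Check: reverse('caac') = 'caac' -> palindrome confirmed.
Neighbouring characters ('y' / 'z') break symmetry, so it cannot extend further.
No longer palindromic substring exists; longest length = 4

4


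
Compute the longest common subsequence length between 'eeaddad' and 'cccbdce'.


DP table for LCS of 'eeaddad' and 'cccbdce':
       c  c  c  b  d  c  e
    0  0  0  0  0  0  0  0
  e 0  0  0  0  0  0  0  1
  e 0  0  0  0  0  0  0  1
  a 0  0  0  0  0  0  0  1
  d 0  0  0  0  0  1  1  1
  d 0  0  0  0  0  1  1  1
  a 0  0  0  0  0  1  1  1
  d 0  0  0  0  0  1  1  1
LCS: 'e'
LCS length = 1

1


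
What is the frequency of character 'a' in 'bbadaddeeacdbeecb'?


Scanning 'bbadaddeeacdbeecb' for 'a':
  Position 2: 'a' -> MATCH (count: 1)
  Position 4: 'a' -> MATCH (count: 2)
  Position 9: 'a' -> MATCH (count: 3)
Total occurrences of 'a': 3

3


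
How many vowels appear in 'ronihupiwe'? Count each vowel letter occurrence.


Scanning each character of 'ronihupiwe':
  Position 1: 'r' -> consonant (running count: 0)
  Position 2: 'o' -> vowel (running count: 1)
  Position 3: 'n' -> consonant (running count: 1)
  Position 4: 'i' -> vowel (running count: 2)
  Position 5: 'h' -> consonant (running count: 2)
  Position 6: 'u' -> vowel (running count: 3)
  Position 7: 'p' -> consonant (running count: 3)
  Position 8: 'i' -> vowel (running count: 4)
  Position 9: 'w' -> consonant (running count: 4)
  Position 10: 'e' -> vowel (running count: 5)
Total vowels: 5

5


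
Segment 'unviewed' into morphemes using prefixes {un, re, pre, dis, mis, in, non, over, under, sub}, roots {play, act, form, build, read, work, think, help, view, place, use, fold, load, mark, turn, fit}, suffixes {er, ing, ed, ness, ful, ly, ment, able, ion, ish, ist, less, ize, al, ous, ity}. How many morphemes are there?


Segmenting 'unviewed' against the inventory:
  'un' -> prefix (morpheme 1)
  'view' -> root (morpheme 2)
  'ed' -> suffix (morpheme 3)
Total morphemes: 3

3


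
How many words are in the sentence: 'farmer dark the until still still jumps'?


Counting words by splitting on spaces:
  Word 1: 'farmer'
  Word 2: 'dark'
  Word 3: 'the'
  Word 4: 'until'
  Word 5: 'still'
  Word 6: 'still'
  Word 7: 'jumps'
Total words: 7

7


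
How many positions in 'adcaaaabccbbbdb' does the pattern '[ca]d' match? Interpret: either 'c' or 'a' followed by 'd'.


Pattern: [ca]d means either 'c' or 'a' followed by 'd'.
Scanning 'adcaaaabccbbbdb' position-by-position:
  Pos 0: window 'ad' -> MATCH
  Pos 1: window 'dc' -> no
  Pos 2: window 'ca' -> no
  Pos 3: window 'aa' -> no
  Pos 4: window 'aa' -> no
  Pos 5: window 'aa' -> no
  Pos 6: window 'ab' -> no
  Pos 7: window 'bc' -> no
  Pos 8: window 'cc' -> no
  Pos 9: window 'cb' -> no
  Pos 10: window 'bb' -> no
  Pos 11: window 'bb' -> no
  Pos 12: window 'bd' -> no
  Pos 13: window 'db' -> no
  Pos 14: window 'b' -> no
Total matches: 1

1


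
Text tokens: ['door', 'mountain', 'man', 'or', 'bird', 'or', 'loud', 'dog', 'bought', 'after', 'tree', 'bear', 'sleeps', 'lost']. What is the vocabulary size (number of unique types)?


Listing all tokens and tracking unique types:
  Token 1: 'door' -> NEW (unique so far: 1)
  Token 2: 'mountain' -> NEW (unique so far: 2)
  Token 3: 'man' -> NEW (unique so far: 3)
  Token 4: 'or' -> NEW (unique so far: 4)
  Token 5: 'bird' -> NEW (unique so far: 5)
  Token 6: 'or' -> duplicate (unique so far: 5)
  Token 7: 'loud' -> NEW (unique so far: 6)
  Token 8: 'dog' -> NEW (unique so far: 7)
  Token 9: 'bought' -> NEW (unique so far: 8)
  Token 10: 'after' -> NEW (unique so far: 9)
  Token 11: 'tree' -> NEW (unique so far: 10)
  Token 12: 'bear' -> NEW (unique so far: 11)
  Token 13: 'sleeps' -> NEW (unique so far: 12)
  Token 14: 'lost' -> NEW (unique so far: 13)
Unique types: ('after', 'bear', 'bird', 'bought', 'dog', 'door', 'lost', 'loud', 'man', 'mountain', 'or', 'sleeps', 'tree')
Vocabulary size: 13

13


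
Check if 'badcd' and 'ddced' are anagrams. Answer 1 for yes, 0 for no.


Sort characters of 'badcd': 'abcdd'
Sort characters of 'ddced': 'cddde'
Sorted forms differ -> they are NOT anagrams
Result: 0

0


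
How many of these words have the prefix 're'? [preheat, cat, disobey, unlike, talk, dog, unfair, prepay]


Checking each word for prefix 're':
  'preheat' -> no (count: 0)
  'cat' -> no (count: 0)
  'disobey' -> no (count: 0)
  'unlike' -> no (count: 0)
  'talk' -> no (count: 0)
  'dog' -> no (count: 0)
  'unfair' -> no (count: 0)
  'prepay' -> no (count: 0)
Total with prefix 're': 0

0


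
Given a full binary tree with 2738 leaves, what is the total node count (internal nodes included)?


Leaf nodes (terminals): 2738
Internal nodes = n - 1 = 2738 - 1 = 2737
Total = leaves + internal = 2738 + 2737 = 5475

5475


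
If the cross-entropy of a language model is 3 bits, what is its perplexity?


Perplexity formula: PP = 2^H
H = 3
PP = 2^3
Steps: 2^1 = 2, 2^2 = 4, 2^3 = 8
PP = 8

8


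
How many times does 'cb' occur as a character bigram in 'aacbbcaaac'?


Scanning 'aacbbcaaac' for bigram 'cb':
  Position 0: 'aa' -> no
  Position 1: 'ac' -> no
  Position 2: 'cb' -> MATCH
  Position 3: 'bb' -> no
  Position 4: 'bc' -> no
  Position 5: 'ca' -> no
  Position 6: 'aa' -> no
  Position 7: 'aa' -> no
  Position 8: 'ac' -> no
Total matches: 1

1


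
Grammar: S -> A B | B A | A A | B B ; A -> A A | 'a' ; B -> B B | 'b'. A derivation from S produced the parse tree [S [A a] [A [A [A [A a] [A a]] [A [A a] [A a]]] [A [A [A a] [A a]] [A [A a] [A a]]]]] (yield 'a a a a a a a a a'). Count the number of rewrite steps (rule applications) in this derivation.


Every bracketed nonterminal node [X ...] in the tree is produced by exactly one rule application.
Reading the tree off as a leftmost derivation:
  Step 1: S  =>  A A   (applied S -> A A)
  Step 2: A A  =>  a A   (applied A -> a)
  Step 3: a A  =>  a A A   (applied A -> A A)
  Step 4: a A A  =>  a A A A   (applied A -> A A)
  Step 5: a A A A  =>  a A A A A   (applied A -> A A)
  Step 6: a A A A A  =>  a a A A A   (applied A -> a)
  Step 7: a a A A A  =>  a a a A A   (applied A -> a)
  Step 8: a a a A A  =>  a a a A A A   (applied A -> A A)
  Step 9: a a a A A A  =>  a a a a A A   (applied A -> a)
  Step 10: a a a a A A  =>  a a a a a A   (applied A -> a)
  Step 11: a a a a a A  =>  a a a a a A A   (applied A -> A A)
  Step 12: a a a a a A A  =>  a a a a a A A A   (applied A -> A A)
  Step 13: a a a a a A A A  =>  a a a a a a A A   (applied A -> a)
  Step 14: a a a a a a A A  =>  a a a a a a a A   (applied A -> a)
  Step 15: a a a a a a a A  =>  a a a a a a a A A   (applied A -> A A)
  Step 16: a a a a a a a A A  =>  a a a a a a a a A   (applied A -> a)
  Step 17: a a a a a a a a A  =>  a a a a a a a a a   (applied A -> a)
Final yield: a a a a a a a a a
Total rewrite steps: 17

17


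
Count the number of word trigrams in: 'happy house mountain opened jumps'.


Word trigrams from [5] words:
  Trigram 1: (happy house mountain)
  Trigram 2: (house mountain opened)
  Trigram 3: (mountain opened jumps)
Total word trigrams: 5 - 2 = 3

3


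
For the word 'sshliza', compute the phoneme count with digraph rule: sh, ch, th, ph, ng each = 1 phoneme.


Parsing 'sshliza' greedily, digraphs first:
  's' -> consonant phoneme (phonemes so far: 1)
  'sh' -> digraph (1 consonant phoneme) (phonemes so far: 2)
  'l' -> consonant phoneme (phonemes so far: 3)
  'i' -> vowel phoneme (phonemes so far: 4)
  'z' -> consonant phoneme (phonemes so far: 5)
  'a' -> vowel phoneme (phonemes so far: 6)
Total phonemes: 6

6


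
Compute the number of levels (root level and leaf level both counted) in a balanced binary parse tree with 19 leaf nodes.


In a balanced binary tree with n leaves the deepest leaf is ceil(log2(n)) edges below the root,
so counting node levels inclusive of root and leaves gives ceil(log2(n)) + 1 levels.
log2(19) = 4.2479
ceil(4.2479) = 5
levels = 5 + 1 = 6

6


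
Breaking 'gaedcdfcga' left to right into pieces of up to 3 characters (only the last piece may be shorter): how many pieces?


'gaedcdfcga' has 10 characters.
Chunking with max size 3:
  Chunk 1: 'gae' (positions 0-2)
  Chunk 2: 'dcd' (positions 3-5)
  Chunk 3: 'fcg' (positions 6-8)
  Chunk 4: 'a' (positions 9-9)
Total chunks: ceil(10 / 3) = 4

4


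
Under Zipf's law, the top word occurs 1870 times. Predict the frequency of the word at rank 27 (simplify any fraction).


Zipf's law: freq(rank) = f1 / rank
f1 = 1870, rank = 27
freq = 1870 / 27
GCD(1870, 27) = 1
Simplified: 1870/27

1870/27


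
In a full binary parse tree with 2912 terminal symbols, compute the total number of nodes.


Leaf nodes (terminals): 2912
Internal nodes = n - 1 = 2912 - 1 = 2911
Total = leaves + internal = 2912 + 2911 = 5823

5823


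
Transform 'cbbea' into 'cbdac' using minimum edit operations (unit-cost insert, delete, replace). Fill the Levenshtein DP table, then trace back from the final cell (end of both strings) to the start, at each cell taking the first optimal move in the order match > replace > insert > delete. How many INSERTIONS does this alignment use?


Edit distance = 3. Backtracking from cell (5, 5) with preference match > replace > insert > delete,
then listing the resulting alignment 'cbbea' -> 'cbdac' left to right:
  Step 1: keep 'c'
  Step 2: keep 'b'
  Step 3: replace b->d
  Step 4: replace e->a
  Step 5: replace a->c
Total insertions: 0

0


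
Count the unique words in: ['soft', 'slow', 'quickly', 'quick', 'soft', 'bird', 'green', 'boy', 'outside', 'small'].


Listing all tokens and tracking unique types:
  Token 1: 'soft' -> NEW (unique so far: 1)
  Token 2: 'slow' -> NEW (unique so far: 2)
  Token 3: 'quickly' -> NEW (unique so far: 3)
  Token 4: 'quick' -> NEW (unique so far: 4)
  Token 5: 'soft' -> duplicate (unique so far: 4)
  Token 6: 'bird' -> NEW (unique so far: 5)
  Token 7: 'green' -> NEW (unique so far: 6)
  Token 8: 'boy' -> NEW (unique so far: 7)
  Token 9: 'outside' -> NEW (unique so far: 8)
  Token 10: 'small' -> NEW (unique so far: 9)
Unique types: ('bird', 'boy', 'green', 'outside', 'quick', 'quickly', 'slow', 'small', 'soft')
Vocabulary size: 9

9


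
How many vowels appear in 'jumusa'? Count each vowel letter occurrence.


Scanning each character of 'jumusa':
  Position 1: 'j' -> consonant (running count: 0)
  Position 2: 'u' -> vowel (running count: 1)
  Position 3: 'm' -> consonant (running count: 1)
  Position 4: 'u' -> vowel (running count: 2)
  Position 5: 's' -> consonant (running count: 2)
  Position 6: 'a' -> vowel (running count: 3)
Total vowels: 3

3


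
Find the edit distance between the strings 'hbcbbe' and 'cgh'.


Building DP table for s1='hbcbbe' (len 6) and s2='cgh' (len 3):
       c  g  h
    0  1  2  3
  h 1  1  2  2
  b 2  2  2  3
  c 3  2  3  3
  b 4  3  3  4
  b 5  4  4  4
  e 6  5  5  5
Edit distance = dp[6][3] = 5

5


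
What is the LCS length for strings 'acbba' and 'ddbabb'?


DP table for LCS of 'acbba' and 'ddbabb':
       d  d  b  a  b  b
    0  0  0  0  0  0  0
  a 0  0  0  0  1  1  1
  c 0  0  0  0  1  1  1
  b 0  0  0  1  1  2  2
  b 0  0  0  1  1  2  3
  a 0  0  0  1  2  2  3
LCS: 'abb'
LCS length = 3

3


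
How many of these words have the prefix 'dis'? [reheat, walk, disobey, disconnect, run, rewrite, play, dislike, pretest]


Checking each word for prefix 'dis':
  'reheat' -> no (count: 0)
  'walk' -> no (count: 0)
  'disobey' -> YES, starts with 'dis' (count: 1)
  'disconnect' -> YES, starts with 'dis' (count: 2)
  'run' -> no (count: 2)
  'rewrite' -> no (count: 2)
  'play' -> no (count: 2)
  'dislike' -> YES, starts with 'dis' (count: 3)
  'pretest' -> no (count: 3)
Total with prefix 'dis': 3

3


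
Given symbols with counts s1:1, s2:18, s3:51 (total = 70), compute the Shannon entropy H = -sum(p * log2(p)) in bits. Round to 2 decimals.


Computing entropy H = -sum(p_i * log2(p_i)):
  s1: p = 1/70 = 0.0143, -p*log2(p) = 0.0876
  s2: p = 18/70 = 0.2571, -p*log2(p) = 0.5038
  s3: p = 51/70 = 0.7286, -p*log2(p) = 0.3329
H = sum of terms = 0.9243
Rounded to 2 decimals: 0.92

0.92


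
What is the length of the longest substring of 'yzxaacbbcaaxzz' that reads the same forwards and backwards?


Scanning 'yzxaacbbcaaxzz' for palindromic substrings.
Substring at positions 1-12: 'zxaacbbcaaxz'.
Check: reverse('zxaacbbcaaxz') = 'zxaacbbcaaxz' -> palindrome confirmed.
Neighbouring characters ('y' / 'z') break symmetry, so it cannot extend further.
No longer palindromic substring exists; longest length = 12

12


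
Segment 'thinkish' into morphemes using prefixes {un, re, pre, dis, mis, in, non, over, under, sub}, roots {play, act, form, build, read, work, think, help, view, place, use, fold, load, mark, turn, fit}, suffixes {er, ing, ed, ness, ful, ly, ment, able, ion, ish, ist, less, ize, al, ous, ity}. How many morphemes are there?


Segmenting 'thinkish' against the inventory:
  'think' -> root (morpheme 1)
  'ish' -> suffix (morpheme 2)
Total morphemes: 2

2


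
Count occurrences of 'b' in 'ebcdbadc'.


Scanning 'ebcdbadc' for 'b':
  Position 1: 'b' -> MATCH (count: 1)
  Position 4: 'b' -> MATCH (count: 2)
Total occurrences of 'b': 2

2


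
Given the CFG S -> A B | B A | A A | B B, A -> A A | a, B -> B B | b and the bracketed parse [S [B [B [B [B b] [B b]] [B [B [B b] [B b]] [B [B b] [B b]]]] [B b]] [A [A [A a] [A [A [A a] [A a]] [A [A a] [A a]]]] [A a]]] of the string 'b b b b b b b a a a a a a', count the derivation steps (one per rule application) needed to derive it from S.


Every bracketed nonterminal node [X ...] in the tree is produced by exactly one rule application.
Reading the tree off as a leftmost derivation:
  Step 1: S  =>  B A   (applied S -> B A)
  Step 2: B A  =>  B B A   (applied B -> B B)
  Step 3: B B A  =>  B B B A   (applied B -> B B)
  Step 4: B B B A  =>  B B B B A   (applied B -> B B)
  Step 5: B B B B A  =>  b B B B A   (applied B -> b)
  Step 6: b B B B A  =>  b b B B A   (applied B -> b)
  Step 7: b b B B A  =>  b b B B B A   (applied B -> B B)
  Step 8: b b B B B A  =>  b b B B B B A   (applied B -> B B)
  Step 9: b b B B B B A  =>  b b b B B B A   (applied B -> b)
  Step 10: b b b B B B A  =>  b b b b B B A   (applied B -> b)
  Step 11: b b b b B B A  =>  b b b b B B B A   (applied B -> B B)
  Step 12: b b b b B B B A  =>  b b b b b B B A   (applied B -> b)
  Step 13: b b b b b B B A  =>  b b b b b b B A   (applied B -> b)
  Step 14: b b b b b b B A  =>  b b b b b b b A   (applied B -> b)
  Step 15: b b b b b b b A  =>  b b b b b b b A A   (applied A -> A A)
  Step 16: b b b b b b b A A  =>  b b b b b b b A A A   (applied A -> A A)
  Step 17: b b b b b b b A A A  =>  b b b b b b b a A A   (applied A -> a)
  Step 18: b b b b b b b a A A  =>  b b b b b b b a A A A   (applied A -> A A)
  Step 19: b b b b b b b a A A A  =>  b b b b b b b a A A A A   (applied A -> A A)
  Step 20: b b b b b b b a A A A A  =>  b b b b b b b a a A A A   (applied A -> a)
  Step 21: b b b b b b b a a A A A  =>  b b b b b b b a a a A A   (applied A -> a)
  Step 22: b b b b b b b a a a A A  =>  b b b b b b b a a a A A A   (applied A -> A A)
  Step 23: b b b b b b b a a a A A A  =>  b b b b b b b a a a a A A   (applied A -> a)
  Step 24: b b b b b b b a a a a A A  =>  b b b b b b b a a a a a A   (applied A -> a)
  Step 25: b b b b b b b a a a a a A  =>  b b b b b b b a a a a a a   (applied A -> a)
Final yield: b b b b b b b a a a a a a
Total rewrite steps: 25

25


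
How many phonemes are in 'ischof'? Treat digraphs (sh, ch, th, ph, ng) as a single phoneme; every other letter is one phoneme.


Parsing 'ischof' greedily, digraphs first:
  'i' -> vowel phoneme (phonemes so far: 1)
  's' -> consonant phoneme (phonemes so far: 2)
  'ch' -> digraph (1 consonant phoneme) (phonemes so far: 3)
  'o' -> vowel phoneme (phonemes so far: 4)
  'f' -> consonant phoneme (phonemes so far: 5)
Total phonemes: 5

5


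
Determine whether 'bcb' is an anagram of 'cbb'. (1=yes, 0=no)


Sort characters of 'bcb': 'bbc'
Sort characters of 'cbb': 'bbc'
Sorted forms match -> they ARE anagrams
Result: 1

1


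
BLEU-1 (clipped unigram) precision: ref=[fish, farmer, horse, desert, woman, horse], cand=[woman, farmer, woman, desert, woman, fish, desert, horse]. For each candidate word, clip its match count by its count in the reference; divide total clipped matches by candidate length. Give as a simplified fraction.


Reference word counts: {'desert': 1, 'farmer': 1, 'fish': 1, 'horse': 2, 'woman': 1}
Checking each candidate word (with clipping):
  'woman' -> in reference (ref count 1, used 1/1) -> match (matches: 1)
  'farmer' -> in reference (ref count 1, used 1/1) -> match (matches: 2)
  'woman' -> ref count 1 already used up (1/1) -> clipped, no match (matches: 2)
  'desert' -> in reference (ref count 1, used 1/1) -> match (matches: 3)
  'woman' -> ref count 1 already used up (1/1) -> clipped, no match (matches: 3)
  'fish' -> in reference (ref count 1, used 1/1) -> match (matches: 4)
  'desert' -> ref count 1 already used up (1/1) -> clipped, no match (matches: 4)
  'horse' -> in reference (ref count 2, used 1/2) -> match (matches: 5)
Clipped matches: 5, Candidate length: 8
Precision = 5/8

5/8


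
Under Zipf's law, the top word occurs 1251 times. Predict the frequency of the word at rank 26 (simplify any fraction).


Zipf's law: freq(rank) = f1 / rank
f1 = 1251, rank = 26
freq = 1251 / 26
GCD(1251, 26) = 1
Simplified: 1251/26

1251/26


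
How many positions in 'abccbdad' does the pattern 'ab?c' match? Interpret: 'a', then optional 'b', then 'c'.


Pattern: ab?c means 'a', then optional 'b', then 'c'.
Scanning 'abccbdad' position-by-position:
  Pos 0: window 'abc' -> MATCH
  Pos 1: window 'bcc' -> no
  Pos 2: window 'ccb' -> no
  Pos 3: window 'cbd' -> no
  Pos 4: window 'bda' -> no
  Pos 5: window 'dad' -> no
  Pos 6: window 'ad' -> no
  Pos 7: window 'd' -> no
Total matches: 1

1


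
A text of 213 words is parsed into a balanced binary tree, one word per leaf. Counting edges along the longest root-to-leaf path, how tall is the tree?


In a balanced binary tree with n leaves the deepest leaf is ceil(log2(n)) edges below the root.
log2(213) = 7.7347
ceil(7.7347) = 8
height (edges) = 8

8


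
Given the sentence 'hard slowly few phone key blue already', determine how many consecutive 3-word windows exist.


Word trigrams from [7] words:
  Trigram 1: (hard slowly few)
  Trigram 2: (slowly few phone)
  Trigram 3: (few phone key)
  Trigram 4: (phone key blue)
  Trigram 5: (key blue already)
Total word trigrams: 7 - 2 = 5

5


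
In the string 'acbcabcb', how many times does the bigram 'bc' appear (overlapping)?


Scanning 'acbcabcb' for bigram 'bc':
  Position 0: 'ac' -> no
  Position 1: 'cb' -> no
  Position 2: 'bc' -> MATCH
  Position 3: 'ca' -> no
  Position 4: 'ab' -> no
  Position 5: 'bc' -> MATCH
  Position 6: 'cb' -> no
Total matches: 2

2


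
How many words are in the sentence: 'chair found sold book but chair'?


Counting words by splitting on spaces:
  Word 1: 'chair'
  Word 2: 'found'
  Word 3: 'sold'
  Word 4: 'book'
  Word 5: 'but'
  Word 6: 'chair'
Total words: 6

6


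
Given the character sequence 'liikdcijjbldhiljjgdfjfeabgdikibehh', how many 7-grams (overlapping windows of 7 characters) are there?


String 'liikdcijjbldhiljjgdfjfeabgdikibehh' has length L = 34.
Number of overlapping n-grams = L - n + 1
Substituting: 34 - 7 + 1 = 28

28


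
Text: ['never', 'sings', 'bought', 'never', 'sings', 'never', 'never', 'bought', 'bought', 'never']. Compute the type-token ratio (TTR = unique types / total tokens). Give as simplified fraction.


Tokens: 10
Unique types: ('bought', 'never', 'sings') = 3
TTR = 3/10
Already in lowest terms.

3/10


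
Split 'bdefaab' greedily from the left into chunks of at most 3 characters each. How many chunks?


'bdefaab' has 7 characters.
Chunking with max size 3:
  Chunk 1: 'bde' (positions 0-2)
  Chunk 2: 'faa' (positions 3-5)
  Chunk 3: 'b' (positions 6-6)
Total chunks: ceil(7 / 3) = 3

3


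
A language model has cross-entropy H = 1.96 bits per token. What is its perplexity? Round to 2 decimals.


Perplexity formula: PP = 2^H
H = 1.96
PP = 2^1.96
Decompose: 2^1.96 = 2^1 * 2^0.96
2^1 = 2, 2^0.96 ~ 1.9453099
PP ~ 2 * 1.9453099 = 3.8906198
Rounded to 2 decimals: 3.89

3.89


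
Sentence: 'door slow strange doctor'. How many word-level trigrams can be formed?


Word trigrams from [4] words:
  Trigram 1: (door slow strange)
  Trigram 2: (slow strange doctor)
Total word trigrams: 4 - 2 = 2

2


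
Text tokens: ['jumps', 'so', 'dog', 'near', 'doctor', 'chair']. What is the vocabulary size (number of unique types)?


Listing all tokens and tracking unique types:
  Token 1: 'jumps' -> NEW (unique so far: 1)
  Token 2: 'so' -> NEW (unique so far: 2)
  Token 3: 'dog' -> NEW (unique so far: 3)
  Token 4: 'near' -> NEW (unique so far: 4)
  Token 5: 'doctor' -> NEW (unique so far: 5)
  Token 6: 'chair' -> NEW (unique so far: 6)
Unique types: ('chair', 'doctor', 'dog', 'jumps', 'near', 'so')
Vocabulary size: 6

6


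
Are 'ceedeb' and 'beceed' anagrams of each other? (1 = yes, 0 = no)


Sort characters of 'ceedeb': 'bcdeee'
Sort characters of 'beceed': 'bcdeee'
Sorted forms match -> they ARE anagrams
Result: 1

1


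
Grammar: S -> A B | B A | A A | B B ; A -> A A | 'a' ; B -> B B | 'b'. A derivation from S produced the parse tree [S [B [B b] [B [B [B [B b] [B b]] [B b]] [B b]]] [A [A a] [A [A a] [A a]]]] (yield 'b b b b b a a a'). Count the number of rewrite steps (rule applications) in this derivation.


Every bracketed nonterminal node [X ...] in the tree is produced by exactly one rule application.
Reading the tree off as a leftmost derivation:
  Step 1: S  =>  B A   (applied S -> B A)
  Step 2: B A  =>  B B A   (applied B -> B B)
  Step 3: B B A  =>  b B A   (applied B -> b)
  Step 4: b B A  =>  b B B A   (applied B -> B B)
  Step 5: b B B A  =>  b B B B A   (applied B -> B B)
  Step 6: b B B B A  =>  b B B B B A   (applied B -> B B)
  Step 7: b B B B B A  =>  b b B B B A   (applied B -> b)
  Step 8: b b B B B A  =>  b b b B B A   (applied B -> b)
  Step 9: b b b B B A  =>  b b b b B A   (applied B -> b)
  Step 10: b b b b B A  =>  b b b b b A   (applied B -> b)
  Step 11: b b b b b A  =>  b b b b b A A   (applied A -> A A)
  Step 12: b b b b b A A  =>  b b b b b a A   (applied A -> a)
  Step 13: b b b b b a A  =>  b b b b b a A A   (applied A -> A A)
  Step 14: b b b b b a A A  =>  b b b b b a a A   (applied A -> a)
  Step 15: b b b b b a a A  =>  b b b b b a a a   (applied A -> a)
Final yield: b b b b b a a a
Total rewrite steps: 15

15


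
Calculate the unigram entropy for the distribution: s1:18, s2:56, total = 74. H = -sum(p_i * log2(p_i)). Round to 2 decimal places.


Computing entropy H = -sum(p_i * log2(p_i)):
  s1: p = 18/74 = 0.2432, -p*log2(p) = 0.4961
  s2: p = 56/74 = 0.7568, -p*log2(p) = 0.3043
H = sum of terms = 0.8004
Rounded to 2 decimals: 0.80

0.80


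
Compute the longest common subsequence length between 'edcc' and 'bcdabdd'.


DP table for LCS of 'edcc' and 'bcdabdd':
       b  c  d  a  b  d  d
    0  0  0  0  0  0  0  0
  e 0  0  0  0  0  0  0  0
  d 0  0  0  1  1  1  1  1
  c 0  0  1  1  1  1  1  1
  c 0  0  1  1  1  1  1  1
LCS: 'd'
LCS length = 1

1


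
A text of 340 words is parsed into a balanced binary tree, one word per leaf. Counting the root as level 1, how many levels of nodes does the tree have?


In a balanced binary tree with n leaves the deepest leaf is ceil(log2(n)) edges below the root,
so counting node levels inclusive of root and leaves gives ceil(log2(n)) + 1 levels.
log2(340) = 8.4094
ceil(8.4094) = 9
levels = 9 + 1 = 10

10


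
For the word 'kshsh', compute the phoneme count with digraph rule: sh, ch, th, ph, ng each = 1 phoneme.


Parsing 'kshsh' greedily, digraphs first:
  'k' -> consonant phoneme (phonemes so far: 1)
  'sh' -> digraph (1 consonant phoneme) (phonemes so far: 2)
  'sh' -> digraph (1 consonant phoneme) (phonemes so far: 3)
Total phonemes: 3

3


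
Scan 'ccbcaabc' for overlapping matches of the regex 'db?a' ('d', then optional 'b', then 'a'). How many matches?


Pattern: db?a means 'd', then optional 'b', then 'a'.
Scanning 'ccbcaabc' position-by-position:
  Pos 0: window 'ccb' -> no
  Pos 1: window 'cbc' -> no
  Pos 2: window 'bca' -> no
  Pos 3: window 'caa' -> no
  Pos 4: window 'aab' -> no
  Pos 5: window 'abc' -> no
  Pos 6: window 'bc' -> no
  Pos 7: window 'c' -> no
Total matches: 0

0


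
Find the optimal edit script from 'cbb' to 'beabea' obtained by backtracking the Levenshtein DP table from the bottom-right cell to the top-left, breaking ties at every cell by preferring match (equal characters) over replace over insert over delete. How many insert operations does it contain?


Edit distance = 5. Backtracking from cell (3, 6) with preference match > replace > insert > delete,
then listing the resulting alignment 'cbb' -> 'beabea' left to right:
  Step 1: insert 'b' [insertion #1]
  Step 2: insert 'e' [insertion #2]
  Step 3: replace c->a
  Step 4: keep 'b'
  Step 5: insert 'e' [insertion #3]
  Step 6: replace b->a
Total insertions: 3

3


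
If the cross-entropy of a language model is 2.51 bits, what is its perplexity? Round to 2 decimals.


Perplexity formula: PP = 2^H
H = 2.51
PP = 2^2.51
Decompose: 2^2.51 = 2^2 * 2^0.51
2^2 = 4, 2^0.51 ~ 1.4240502
PP ~ 4 * 1.4240502 = 5.6962008
Rounded to 2 decimals: 5.70

5.70


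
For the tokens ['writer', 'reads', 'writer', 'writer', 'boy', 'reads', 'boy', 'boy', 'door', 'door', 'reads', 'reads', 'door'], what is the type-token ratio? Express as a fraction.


Tokens: 13
Unique types: ('boy', 'door', 'reads', 'writer') = 4
TTR = 4/13
Already in lowest terms.

4/13
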